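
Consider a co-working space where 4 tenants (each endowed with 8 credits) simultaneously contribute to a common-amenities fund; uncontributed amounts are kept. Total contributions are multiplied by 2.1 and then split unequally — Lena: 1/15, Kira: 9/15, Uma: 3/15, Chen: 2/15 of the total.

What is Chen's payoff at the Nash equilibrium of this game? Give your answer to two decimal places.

10.24 credits

A player with share s gets back 2.1·s per unit contributed, so full contribution is dominant for anyone with s > 1/2.1 = 0.4762 and zero contribution is dominant for anyone below.
Kira alone (share 9/15) is above the threshold, contributing 8; the remaining 3 contribute 0. Total contributed: 8.
Chen keeps 8 and receives 2.1 × 8 × 2/15 = 2.24 from the common-amenities fund, for a payoff of 10.24.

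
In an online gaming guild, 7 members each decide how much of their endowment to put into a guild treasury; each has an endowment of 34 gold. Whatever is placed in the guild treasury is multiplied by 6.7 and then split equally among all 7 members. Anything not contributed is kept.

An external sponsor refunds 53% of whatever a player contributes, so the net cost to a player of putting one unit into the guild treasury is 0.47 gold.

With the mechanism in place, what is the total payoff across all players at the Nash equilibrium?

With the mechanism, a contributed unit returns (6.7/7) / 0.47 = 2.0365 per unit of net cost to the contributor — now above 1 — so contributing fully is weakly dominant for every player.
At the Nash equilibrium everyone contributes 34. Group total payoff = 7 × (34 × 0.53 + 6.7 × 34) = 1720.74.

1720.74 gold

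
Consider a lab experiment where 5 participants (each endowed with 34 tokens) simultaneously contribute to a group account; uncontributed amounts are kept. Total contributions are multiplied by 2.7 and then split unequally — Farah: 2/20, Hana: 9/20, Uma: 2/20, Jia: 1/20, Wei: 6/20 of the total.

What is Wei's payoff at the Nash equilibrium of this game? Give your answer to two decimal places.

61.54 tokens

Player j's private return per contributed unit is 2.7 × (j's share). Contributing is weakly dominant for j when that share is at least 1/2.7 = 0.3704, and contributing 0 is dominant otherwise.
Only Hana (9/20) clears that bar, contributing 34; the remaining 4 contribute 0. Total contributed: 34.
Wei keeps 34 and receives 2.7 × 34 × 6/20 = 27.54 from the group account, for a payoff of 61.54.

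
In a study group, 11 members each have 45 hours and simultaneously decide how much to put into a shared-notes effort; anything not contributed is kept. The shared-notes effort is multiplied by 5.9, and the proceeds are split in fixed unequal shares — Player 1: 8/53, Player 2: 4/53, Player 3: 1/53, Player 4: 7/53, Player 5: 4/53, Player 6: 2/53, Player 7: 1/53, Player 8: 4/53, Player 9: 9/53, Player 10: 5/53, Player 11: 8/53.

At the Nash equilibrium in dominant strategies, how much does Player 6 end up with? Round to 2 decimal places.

Player j's private return per contributed unit is 5.9 × (j's share). Contributing is weakly dominant for j when that share is at least 1/5.9 = 0.1695, and contributing 0 is dominant otherwise.
Only Player 9 (9/53) clears that bar, contributing 45; the remaining 10 contribute 0. Total contributed: 45.
Player 6 keeps 45 and receives 5.9 × 45 × 2/53 = 10.02 from the shared-notes effort, for a payoff of 55.02.

55.02 hours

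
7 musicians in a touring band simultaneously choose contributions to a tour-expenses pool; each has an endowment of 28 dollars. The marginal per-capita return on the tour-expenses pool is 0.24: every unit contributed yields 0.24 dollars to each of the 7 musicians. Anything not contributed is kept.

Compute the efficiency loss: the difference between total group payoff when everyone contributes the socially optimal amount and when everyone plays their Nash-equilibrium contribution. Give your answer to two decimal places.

The private return per contributed unit is 0.24 < 1, so contributing 0 is dominant for every player. At the Nash equilibrium everyone keeps their 28, and the group total is 7 × 28 = 196.
Each contributed unit returns 1.680 to the group as a whole (0.24 to each of 7 players), which exceeds 1, so the social optimum is full contribution: group total = 1.680 × 196 = 329.28.
Efficiency loss = 329.28 − 196 = 133.28.

133.28 dollars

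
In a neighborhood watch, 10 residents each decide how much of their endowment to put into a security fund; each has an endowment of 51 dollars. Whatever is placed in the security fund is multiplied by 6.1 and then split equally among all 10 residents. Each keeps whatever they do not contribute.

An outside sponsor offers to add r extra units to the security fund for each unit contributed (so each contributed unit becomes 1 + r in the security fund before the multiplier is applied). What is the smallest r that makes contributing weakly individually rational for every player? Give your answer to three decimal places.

0.639

With matching at rate r, one contributed unit becomes (1 + r) in the security fund and returns 6.1 × (1 + r) / 10 to the contributor.
Setting this equal to 1: 1 + r = 10/6.1 = 1.6393.
So the minimum matching rate is r = 1.6393 − 1 = 0.639.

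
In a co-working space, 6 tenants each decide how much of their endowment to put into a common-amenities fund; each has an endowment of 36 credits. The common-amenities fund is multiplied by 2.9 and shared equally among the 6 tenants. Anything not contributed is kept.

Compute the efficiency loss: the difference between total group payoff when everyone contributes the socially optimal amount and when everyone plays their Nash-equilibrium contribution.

Each contributed unit returns 2.9/6 = 0.4833 to its contributor — below 1 — so contributing 0 is dominant for every player. At the Nash equilibrium everyone keeps their 36, and the group total is 6 × 36 = 216.
Each contributed unit returns 2.900 to the group as a whole (0.4833 to each of 6 players), which exceeds 1, so the social optimum is full contribution: group total = 2.900 × 216 = 626.40.
Efficiency loss = 626.40 − 216 = 410.40.

410.40 credits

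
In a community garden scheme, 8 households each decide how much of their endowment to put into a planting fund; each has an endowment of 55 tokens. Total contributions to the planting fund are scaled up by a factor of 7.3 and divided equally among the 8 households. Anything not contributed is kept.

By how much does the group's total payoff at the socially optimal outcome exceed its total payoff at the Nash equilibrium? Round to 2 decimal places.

Each contributed unit returns 7.3/8 = 0.9125 to its contributor — below 1 — so contributing 0 is dominant for every player. At the Nash equilibrium everyone keeps their 55, and the group total is 8 × 55 = 440.
Each contributed unit returns 7.300 to the group as a whole (0.9125 to each of 8 players), which exceeds 1, so the social optimum is full contribution: group total = 7.300 × 440 = 3212.00.
Efficiency loss = 3212.00 − 440 = 2772.00.

2772.00 tokens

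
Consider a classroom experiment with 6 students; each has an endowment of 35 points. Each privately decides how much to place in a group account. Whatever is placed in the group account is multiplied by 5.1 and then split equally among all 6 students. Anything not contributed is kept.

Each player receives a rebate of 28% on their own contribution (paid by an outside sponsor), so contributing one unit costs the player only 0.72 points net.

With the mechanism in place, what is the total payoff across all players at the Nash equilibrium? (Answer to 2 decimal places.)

Under the mechanism each unit contributed yields (5.1/6) / 0.72 = 1.1806 back to its contributor per unit of net cost, which exceeds 1, making full contribution the dominant choice for everyone.
At the Nash equilibrium everyone contributes 35. Group total payoff = 6 × (35 × 0.28 + 5.1 × 35) = 1129.80.

1129.80 points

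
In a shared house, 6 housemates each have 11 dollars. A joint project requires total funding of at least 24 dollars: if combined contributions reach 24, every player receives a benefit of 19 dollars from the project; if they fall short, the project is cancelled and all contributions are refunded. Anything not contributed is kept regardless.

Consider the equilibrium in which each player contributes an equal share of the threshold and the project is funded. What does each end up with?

Equal share of the threshold: 24/6 = 4.
At this profile no one gains by cutting their contribution: any cut drops the total below 24, the project is cancelled, contributions are refunded, and the deviator ends with 11, which is less than 11 − 4 + 19 = 26. Contributing more than 4 just wastes the excess. So contributing exactly 4 is a best response.
Each player's payoff: 11 − 4 + 19 = 26.

26 dollars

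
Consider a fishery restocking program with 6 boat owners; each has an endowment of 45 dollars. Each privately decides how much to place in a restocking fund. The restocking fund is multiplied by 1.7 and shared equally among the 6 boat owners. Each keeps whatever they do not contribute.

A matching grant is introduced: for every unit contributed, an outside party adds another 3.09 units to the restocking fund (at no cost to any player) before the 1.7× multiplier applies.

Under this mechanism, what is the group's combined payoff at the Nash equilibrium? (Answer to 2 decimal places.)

Under the mechanism each unit contributed yields 1.7 × 4.09 / 6 = 1.1588 back to its contributor per unit of net cost, which exceeds 1, making full contribution the dominant choice for everyone.
At the Nash equilibrium everyone contributes 45. Group total payoff = 1.7 × 4.09 × 270 = 1877.31.

1877.31 dollars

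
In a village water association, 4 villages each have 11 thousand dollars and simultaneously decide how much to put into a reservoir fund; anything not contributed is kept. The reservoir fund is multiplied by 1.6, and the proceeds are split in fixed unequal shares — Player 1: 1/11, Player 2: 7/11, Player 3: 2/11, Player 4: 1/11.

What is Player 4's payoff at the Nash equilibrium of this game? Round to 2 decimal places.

12.60 thousand dollars

Player j's private return per contributed unit is 1.6 × (j's share). Contributing is weakly dominant for j when that share is at least 1/1.6 = 0.6250, and contributing 0 is dominant otherwise.
Only Player 2 (7/11) clears that bar, contributing 11; the remaining 3 contribute 0. Total contributed: 11.
Player 4 keeps 11 and receives 1.6 × 11 × 1/11 = 1.60 from the reservoir fund, for a payoff of 12.60.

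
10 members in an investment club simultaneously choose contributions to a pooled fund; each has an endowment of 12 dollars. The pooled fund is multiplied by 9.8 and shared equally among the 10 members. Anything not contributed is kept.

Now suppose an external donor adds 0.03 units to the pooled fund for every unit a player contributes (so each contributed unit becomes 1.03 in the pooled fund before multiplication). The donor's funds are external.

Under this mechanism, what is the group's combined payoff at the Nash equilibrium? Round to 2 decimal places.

The effective private return per unit is now 9.8 × 1.03 / 10 = 1.0094 > 1, so every player's dominant strategy flips to full contribution.
At the Nash equilibrium everyone contributes 12. Group total payoff = 9.8 × 1.03 × 120 = 1211.28.

1211.28 dollars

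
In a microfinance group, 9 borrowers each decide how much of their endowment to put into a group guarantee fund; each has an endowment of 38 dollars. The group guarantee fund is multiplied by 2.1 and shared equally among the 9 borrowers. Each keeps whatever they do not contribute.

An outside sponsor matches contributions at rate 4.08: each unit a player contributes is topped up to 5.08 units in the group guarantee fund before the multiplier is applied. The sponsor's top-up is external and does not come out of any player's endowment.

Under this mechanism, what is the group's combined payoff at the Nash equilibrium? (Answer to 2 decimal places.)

Under the mechanism each unit contributed yields 2.1 × 5.08 / 9 = 1.1853 back to its contributor per unit of net cost, which exceeds 1, making full contribution the dominant choice for everyone.
So the Nash equilibrium is full contribution by all 9; the group earns 2.1 × 5.08 × 342 = 3648.46.

3648.46 dollars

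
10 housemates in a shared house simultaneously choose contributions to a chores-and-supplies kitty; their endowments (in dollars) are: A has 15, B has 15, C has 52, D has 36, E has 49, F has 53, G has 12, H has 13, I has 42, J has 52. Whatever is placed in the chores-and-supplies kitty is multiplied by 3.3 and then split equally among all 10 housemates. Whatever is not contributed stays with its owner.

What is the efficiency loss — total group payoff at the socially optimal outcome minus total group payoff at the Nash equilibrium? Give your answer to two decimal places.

779.70 dollars

The private return per contributed unit is 3.3/10 = 0.3300 < 1 for every player regardless of endowment, so the Nash equilibrium is zero contribution and the group total is Σ E_j = 15 + 15 + 52 + 36 + 49 + 53 + 12 + 13 + 42 + 52 = 339.
Each contributed unit returns 3.300 to the group, so the social optimum is full contribution by everyone: group total = 3.300 × 339 = 1118.70.
Efficiency loss = (3.300 − 1) × 339 = 779.70.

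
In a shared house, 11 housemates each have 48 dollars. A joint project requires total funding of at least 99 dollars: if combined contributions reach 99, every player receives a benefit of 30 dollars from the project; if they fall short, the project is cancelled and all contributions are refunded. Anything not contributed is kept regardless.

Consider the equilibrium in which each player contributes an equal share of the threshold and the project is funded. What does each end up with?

69 dollars

Equal share of the threshold: 99/11 = 9.
At this profile no one gains by cutting their contribution: any cut drops the total below 99, the project is cancelled, contributions are refunded, and the deviator ends with 48, which is less than 48 − 9 + 30 = 69. Contributing more than 9 just wastes the excess. So contributing exactly 9 is a best response.
Each player's payoff: 48 − 9 + 30 = 69.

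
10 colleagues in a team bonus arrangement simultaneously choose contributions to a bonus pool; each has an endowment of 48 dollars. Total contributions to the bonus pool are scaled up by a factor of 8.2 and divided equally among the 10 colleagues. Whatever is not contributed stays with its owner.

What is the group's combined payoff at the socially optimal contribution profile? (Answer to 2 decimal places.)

Each contributed unit returns 8.200 to the group as a whole (0.8200 to each of 10 players), which exceeds 1, so the social optimum is full contribution: group total = 8.200 × 480 = 3936.00.

3936.00 dollars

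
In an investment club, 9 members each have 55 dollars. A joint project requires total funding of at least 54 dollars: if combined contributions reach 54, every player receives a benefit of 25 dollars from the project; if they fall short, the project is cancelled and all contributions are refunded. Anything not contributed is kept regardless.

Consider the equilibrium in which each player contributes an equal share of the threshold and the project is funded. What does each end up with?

Equal share of the threshold: 54/9 = 6.
At this profile no one gains by cutting their contribution: any cut drops the total below 54, the project is cancelled, contributions are refunded, and the deviator ends with 55, which is less than 55 − 6 + 25 = 74. Contributing more than 6 just wastes the excess. So contributing exactly 6 is a best response.
Each player's payoff: 55 − 6 + 25 = 74.

74 dollars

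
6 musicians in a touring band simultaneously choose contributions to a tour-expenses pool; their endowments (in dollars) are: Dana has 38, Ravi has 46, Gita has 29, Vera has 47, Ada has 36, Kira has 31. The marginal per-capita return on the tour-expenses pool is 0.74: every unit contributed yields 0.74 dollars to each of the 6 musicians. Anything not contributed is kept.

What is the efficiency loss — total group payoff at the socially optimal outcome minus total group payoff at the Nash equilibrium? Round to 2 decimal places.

The private return per contributed unit is 0.74 < 1 for everyone, so the Nash equilibrium is zero contribution and the group total is Σ E_j = 38 + 46 + 29 + 47 + 36 + 31 = 227.
Each contributed unit returns 4.440 to the group, so the social optimum is full contribution by everyone: group total = 4.440 × 227 = 1007.88.
Efficiency loss = (4.440 − 1) × 227 = 780.88.

780.88 dollars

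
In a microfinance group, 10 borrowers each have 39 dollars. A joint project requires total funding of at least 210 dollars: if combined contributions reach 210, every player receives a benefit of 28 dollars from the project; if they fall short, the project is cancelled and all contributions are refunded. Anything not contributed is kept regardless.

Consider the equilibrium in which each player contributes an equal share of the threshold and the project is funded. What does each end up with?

Equal share of the threshold: 210/10 = 21.
At this profile no one gains by cutting their contribution: any cut drops the total below 210, the project is cancelled, contributions are refunded, and the deviator ends with 39, which is less than 39 − 21 + 28 = 46. Contributing more than 21 just wastes the excess. So contributing exactly 21 is a best response.
Each player's payoff: 39 − 21 + 28 = 46.

46 dollars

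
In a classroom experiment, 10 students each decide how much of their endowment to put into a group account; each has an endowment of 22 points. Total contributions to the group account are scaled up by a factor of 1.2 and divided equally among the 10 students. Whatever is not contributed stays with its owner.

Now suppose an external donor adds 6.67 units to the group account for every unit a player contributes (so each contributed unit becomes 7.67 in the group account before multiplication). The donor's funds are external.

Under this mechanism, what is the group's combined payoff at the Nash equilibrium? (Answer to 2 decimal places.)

220.00 points

Even with the mechanism, each unit contributed returns only 1.2 × 7.67 / 10 = 0.9204 per unit of net cost, so contributing nothing is still dominant.
Everyone keeps their endowment and the group total is 10 × 22 = 220.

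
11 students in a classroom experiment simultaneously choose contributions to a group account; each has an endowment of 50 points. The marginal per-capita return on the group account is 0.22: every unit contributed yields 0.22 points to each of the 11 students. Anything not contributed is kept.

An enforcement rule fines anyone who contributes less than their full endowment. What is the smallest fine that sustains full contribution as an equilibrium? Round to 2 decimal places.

39.00 points

Given the others contribute fully, the best deviation is to contribute 0 (any partial contribution still incurs the fine and gives up units whose private return 0.22 is below 1).
Deviating from 50 to 0 saves 50 points but forfeits the deviator's share of the drop in the group account: 0.22 × 50 = 11.00.
So the deviation gain is 50 − 11.00 = 39.00, and the fine must be at least 39.00 points to wipe it out.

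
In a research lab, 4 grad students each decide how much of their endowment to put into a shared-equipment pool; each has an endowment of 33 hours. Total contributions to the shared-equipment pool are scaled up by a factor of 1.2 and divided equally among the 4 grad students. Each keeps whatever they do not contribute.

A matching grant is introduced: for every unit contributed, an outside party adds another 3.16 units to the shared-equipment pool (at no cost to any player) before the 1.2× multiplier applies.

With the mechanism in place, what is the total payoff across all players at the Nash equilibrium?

658.94 hours

Under the mechanism each unit contributed yields 1.2 × 4.16 / 4 = 1.2480 back to its contributor per unit of net cost, which exceeds 1, making full contribution the dominant choice for everyone.
So the Nash equilibrium is full contribution by all 4; the group earns 1.2 × 4.16 × 132 = 658.94.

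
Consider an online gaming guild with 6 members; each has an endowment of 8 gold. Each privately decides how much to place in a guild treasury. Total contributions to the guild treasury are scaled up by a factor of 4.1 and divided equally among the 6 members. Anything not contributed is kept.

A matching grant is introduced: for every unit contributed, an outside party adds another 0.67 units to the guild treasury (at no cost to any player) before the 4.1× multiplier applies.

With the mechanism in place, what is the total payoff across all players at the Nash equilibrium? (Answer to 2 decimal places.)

328.66 gold

The effective private return per unit is now 4.1 × 1.67 / 6 = 1.1412 > 1, so every player's dominant strategy flips to full contribution.
At the Nash equilibrium everyone contributes 8. Group total payoff = 4.1 × 1.67 × 48 = 328.66.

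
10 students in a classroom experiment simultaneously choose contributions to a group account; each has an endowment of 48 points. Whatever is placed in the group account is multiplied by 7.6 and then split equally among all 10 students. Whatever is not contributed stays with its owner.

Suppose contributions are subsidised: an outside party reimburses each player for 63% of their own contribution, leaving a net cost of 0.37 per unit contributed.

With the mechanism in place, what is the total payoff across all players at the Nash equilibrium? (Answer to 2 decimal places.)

3950.40 points

The effective private return per unit is now (7.6/10) / 0.37 = 2.0541 > 1, so every player's dominant strategy flips to full contribution.
So the Nash equilibrium is full contribution by all 10; the group earns 10 × (48 × 0.63 + 7.6 × 48) = 3950.40.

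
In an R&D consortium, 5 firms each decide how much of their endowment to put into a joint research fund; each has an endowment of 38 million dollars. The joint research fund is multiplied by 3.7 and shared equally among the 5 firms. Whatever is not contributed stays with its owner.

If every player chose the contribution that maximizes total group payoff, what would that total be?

Each contributed unit returns 3.700 to the group as a whole (0.7400 to each of 5 players), which exceeds 1, so the social optimum is full contribution: group total = 3.700 × 190 = 703.00.

703.00 million dollars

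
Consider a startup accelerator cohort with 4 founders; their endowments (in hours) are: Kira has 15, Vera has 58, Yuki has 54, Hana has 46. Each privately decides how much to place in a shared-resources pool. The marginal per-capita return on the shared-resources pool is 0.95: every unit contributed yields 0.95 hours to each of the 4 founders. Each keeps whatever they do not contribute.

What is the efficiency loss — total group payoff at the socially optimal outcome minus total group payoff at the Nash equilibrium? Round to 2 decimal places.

484.40 hours

The private return per contributed unit is 0.95 < 1 for everyone, so the Nash equilibrium is zero contribution and the group total is Σ E_j = 15 + 58 + 54 + 46 = 173.
Each contributed unit returns 3.800 to the group, so the social optimum is full contribution by everyone: group total = 3.800 × 173 = 657.40.
Efficiency loss = (3.800 − 1) × 173 = 484.40.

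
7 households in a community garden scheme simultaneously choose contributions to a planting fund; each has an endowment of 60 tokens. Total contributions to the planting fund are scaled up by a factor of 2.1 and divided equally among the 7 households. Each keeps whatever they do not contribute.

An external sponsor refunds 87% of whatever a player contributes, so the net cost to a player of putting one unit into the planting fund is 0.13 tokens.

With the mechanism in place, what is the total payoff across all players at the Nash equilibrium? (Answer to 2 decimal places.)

The effective private return per unit is now (2.1/7) / 0.13 = 2.3077 > 1, so every player's dominant strategy flips to full contribution.
So the Nash equilibrium is full contribution by all 7; the group earns 7 × (60 × 0.87 + 2.1 × 60) = 1247.40.

1247.40 tokens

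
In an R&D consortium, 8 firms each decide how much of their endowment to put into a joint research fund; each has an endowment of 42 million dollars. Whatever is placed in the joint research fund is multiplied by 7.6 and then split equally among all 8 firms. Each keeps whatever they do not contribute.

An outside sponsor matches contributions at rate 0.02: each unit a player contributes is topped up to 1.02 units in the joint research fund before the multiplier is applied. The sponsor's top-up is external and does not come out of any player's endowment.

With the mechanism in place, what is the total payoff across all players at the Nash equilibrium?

336.00 million dollars

Even with the mechanism, each unit contributed returns only 7.6 × 1.02 / 8 = 0.9690 per unit of net cost, so contributing nothing is still dominant.
At the Nash equilibrium no one contributes; group total payoff = 8 × 42 = 336.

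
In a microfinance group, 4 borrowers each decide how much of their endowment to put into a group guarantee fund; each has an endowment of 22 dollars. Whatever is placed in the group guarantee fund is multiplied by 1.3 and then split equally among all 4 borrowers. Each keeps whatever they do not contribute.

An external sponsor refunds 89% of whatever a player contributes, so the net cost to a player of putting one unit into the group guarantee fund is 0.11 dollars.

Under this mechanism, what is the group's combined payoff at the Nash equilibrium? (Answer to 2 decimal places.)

192.72 dollars

The effective private return per unit is now (1.3/4) / 0.11 = 2.9545 > 1, so every player's dominant strategy flips to full contribution.
At the Nash equilibrium everyone contributes 22. Group total payoff = 4 × (22 × 0.89 + 1.3 × 22) = 192.72.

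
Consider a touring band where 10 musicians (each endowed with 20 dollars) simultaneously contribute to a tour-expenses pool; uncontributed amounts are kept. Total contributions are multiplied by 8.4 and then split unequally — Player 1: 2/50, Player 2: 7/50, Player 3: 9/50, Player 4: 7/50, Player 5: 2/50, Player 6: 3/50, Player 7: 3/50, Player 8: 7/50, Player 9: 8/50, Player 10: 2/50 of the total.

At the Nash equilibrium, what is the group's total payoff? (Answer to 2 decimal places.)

940.00 dollars

Each unit j contributes comes back to j as 8.4 × (j's share), so j prefers to contribute only if that share exceeds 1/8.4 = 0.1190; otherwise keeping the unit dominates.
Player 2, Player 3, Player 4, Player 8 and Player 9 clear that bar, contributing 20 each; the remaining 5 contribute 0. Total contributed: 100.
The tour-expenses pool pays out 8.4 × 100 = 840.00 in total (split across the unequal shares, but the aggregate is all that matters for the group sum).
The 5 free-riders keep 20 each, adding 100. Group total = 100 + 840.00 = 940.00.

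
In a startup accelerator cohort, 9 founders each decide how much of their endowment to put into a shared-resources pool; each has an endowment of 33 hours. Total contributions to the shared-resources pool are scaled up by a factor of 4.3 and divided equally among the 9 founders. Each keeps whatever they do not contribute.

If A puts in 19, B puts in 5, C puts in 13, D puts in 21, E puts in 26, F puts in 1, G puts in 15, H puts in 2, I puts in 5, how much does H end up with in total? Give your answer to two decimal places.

Total contributed: 19 + 5 + 13 + 21 + 26 + 1 + 15 + 2 + 5 = 107.
Each receives 4.3 × 107 / 9 = 51.12 from the shared-resources pool.
H keeps 33 − 2 = 31, so H's payoff is 31 + 51.12 = 82.12.

82.12 hours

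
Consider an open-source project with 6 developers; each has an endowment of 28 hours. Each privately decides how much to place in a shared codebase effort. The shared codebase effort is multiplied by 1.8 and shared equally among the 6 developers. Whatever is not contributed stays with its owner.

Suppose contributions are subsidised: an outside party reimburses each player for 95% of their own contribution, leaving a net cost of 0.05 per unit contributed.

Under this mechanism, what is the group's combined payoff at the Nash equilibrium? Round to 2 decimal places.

462.00 hours

The effective private return per unit is now (1.8/6) / 0.05 = 6.0000 > 1, so every player's dominant strategy flips to full contribution.
So the Nash equilibrium is full contribution by all 6; the group earns 6 × (28 × 0.95 + 1.8 × 28) = 462.00.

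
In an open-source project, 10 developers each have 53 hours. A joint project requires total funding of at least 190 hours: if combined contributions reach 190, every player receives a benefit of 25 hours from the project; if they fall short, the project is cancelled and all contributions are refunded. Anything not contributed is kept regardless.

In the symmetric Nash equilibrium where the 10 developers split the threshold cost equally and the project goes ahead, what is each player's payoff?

Equal share of the threshold: 190/10 = 19.
At this profile no one gains by cutting their contribution: any cut drops the total below 190, the project is cancelled, contributions are refunded, and the deviator ends with 53, which is less than 53 − 19 + 25 = 59. Contributing more than 19 just wastes the excess. So contributing exactly 19 is a best response.
Each player's payoff: 53 − 19 + 25 = 59.

59 hours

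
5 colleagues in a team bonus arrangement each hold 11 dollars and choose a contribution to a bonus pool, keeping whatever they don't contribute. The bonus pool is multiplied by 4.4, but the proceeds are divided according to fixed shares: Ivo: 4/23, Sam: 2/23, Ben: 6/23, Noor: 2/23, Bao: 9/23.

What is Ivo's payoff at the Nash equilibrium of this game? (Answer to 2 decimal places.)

A player with share s gets back 4.4·s per unit contributed, so full contribution is dominant for anyone with s > 1/4.4 = 0.2273 and zero contribution is dominant for anyone below.
Ben and Bao clear that bar, contributing 11 each; the remaining 3 contribute 0. Total contributed: 22.
Ivo keeps 11 and receives 4.4 × 22 × 4/23 = 16.83 from the bonus pool, for a payoff of 27.83.

27.83 dollars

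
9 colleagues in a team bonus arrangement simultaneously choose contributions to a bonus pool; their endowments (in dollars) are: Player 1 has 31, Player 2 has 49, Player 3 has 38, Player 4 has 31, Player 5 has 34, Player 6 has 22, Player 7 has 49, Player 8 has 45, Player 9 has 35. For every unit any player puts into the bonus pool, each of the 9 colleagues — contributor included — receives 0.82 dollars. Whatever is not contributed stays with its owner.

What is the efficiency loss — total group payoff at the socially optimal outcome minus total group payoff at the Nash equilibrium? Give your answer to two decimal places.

2130.92 dollars

The private return per contributed unit is 0.82 < 1 for everyone, so the Nash equilibrium is zero contribution and the group total is Σ E_j = 31 + 49 + 38 + 31 + 34 + 22 + 49 + 45 + 35 = 334.
Each contributed unit returns 7.380 to the group, so the social optimum is full contribution by everyone: group total = 7.380 × 334 = 2464.92.
Efficiency loss = (7.380 − 1) × 334 = 2130.92.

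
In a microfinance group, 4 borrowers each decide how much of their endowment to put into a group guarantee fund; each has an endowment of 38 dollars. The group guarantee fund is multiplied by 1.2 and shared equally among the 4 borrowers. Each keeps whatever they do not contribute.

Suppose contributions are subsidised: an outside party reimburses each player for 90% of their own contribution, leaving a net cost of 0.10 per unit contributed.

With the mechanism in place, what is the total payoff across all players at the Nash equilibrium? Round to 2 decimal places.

With the mechanism, a contributed unit returns (1.2/4) / 0.10 = 3.0000 per unit of net cost to the contributor — now above 1 — so contributing fully is weakly dominant for every player.
At the Nash equilibrium everyone contributes 38. Group total payoff = 4 × (38 × 0.90 + 1.2 × 38) = 319.20.

319.20 dollars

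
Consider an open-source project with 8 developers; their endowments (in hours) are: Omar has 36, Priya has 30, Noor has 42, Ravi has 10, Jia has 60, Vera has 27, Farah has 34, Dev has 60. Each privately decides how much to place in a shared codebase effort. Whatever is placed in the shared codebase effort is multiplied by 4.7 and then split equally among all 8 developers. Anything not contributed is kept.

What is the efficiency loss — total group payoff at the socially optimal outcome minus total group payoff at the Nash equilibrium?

1106.30 hours

The private return per contributed unit is 4.7/8 = 0.5875 < 1 for every player regardless of endowment, so the Nash equilibrium is zero contribution and the group total is Σ E_j = 36 + 30 + 42 + 10 + 60 + 27 + 34 + 60 = 299.
Each contributed unit returns 4.700 to the group, so the social optimum is full contribution by everyone: group total = 4.700 × 299 = 1405.30.
Efficiency loss = (4.700 − 1) × 299 = 1106.30.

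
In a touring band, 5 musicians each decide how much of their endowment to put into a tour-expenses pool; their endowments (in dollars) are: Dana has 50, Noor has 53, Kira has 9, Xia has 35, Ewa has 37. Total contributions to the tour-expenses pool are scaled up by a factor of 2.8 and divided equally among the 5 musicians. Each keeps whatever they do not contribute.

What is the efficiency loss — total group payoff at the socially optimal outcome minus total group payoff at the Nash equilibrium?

The private return per contributed unit is 2.8/5 = 0.5600 < 1 for every player regardless of endowment, so the Nash equilibrium is zero contribution and the group total is Σ E_j = 50 + 53 + 9 + 35 + 37 = 184.
Each contributed unit returns 2.800 to the group, so the social optimum is full contribution by everyone: group total = 2.800 × 184 = 515.20.
Efficiency loss = (2.800 − 1) × 184 = 331.20.

331.20 dollars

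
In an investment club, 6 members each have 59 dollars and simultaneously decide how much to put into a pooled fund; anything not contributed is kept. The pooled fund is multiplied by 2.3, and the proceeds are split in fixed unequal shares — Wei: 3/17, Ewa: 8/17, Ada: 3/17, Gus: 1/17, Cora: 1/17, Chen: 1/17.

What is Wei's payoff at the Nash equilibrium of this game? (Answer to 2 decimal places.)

82.95 dollars

A player with share s gets back 2.3·s per unit contributed, so full contribution is dominant for anyone with s > 1/2.3 = 0.4348 and zero contribution is dominant for anyone below.
Only Ewa (8/17) clears that bar, contributing 59; the remaining 5 contribute 0. Total contributed: 59.
Wei keeps 59 and receives 2.3 × 59 × 3/17 = 23.95 from the pooled fund, for a payoff of 82.95.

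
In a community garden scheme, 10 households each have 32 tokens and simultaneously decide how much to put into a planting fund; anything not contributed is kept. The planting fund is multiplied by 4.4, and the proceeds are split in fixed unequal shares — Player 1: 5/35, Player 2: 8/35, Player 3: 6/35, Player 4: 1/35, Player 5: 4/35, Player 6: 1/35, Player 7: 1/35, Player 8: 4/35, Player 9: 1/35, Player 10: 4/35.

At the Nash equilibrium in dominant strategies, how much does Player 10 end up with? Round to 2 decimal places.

48.09 tokens

For player j, contributing a unit is worthwhile iff 4.4 × (j's share) ≥ 1, i.e. iff j's share is at least 0.2273.
Only Player 2 (8/35) clears that bar, contributing 32; the remaining 9 contribute 0. Total contributed: 32.
Player 10 keeps 32 and receives 4.4 × 32 × 4/35 = 16.09 from the planting fund, for a payoff of 48.09.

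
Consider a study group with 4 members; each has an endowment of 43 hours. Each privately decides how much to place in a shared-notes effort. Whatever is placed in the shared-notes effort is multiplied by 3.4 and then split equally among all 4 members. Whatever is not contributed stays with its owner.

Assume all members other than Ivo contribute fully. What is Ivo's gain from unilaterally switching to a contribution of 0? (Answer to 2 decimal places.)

6.45 hours

Switching from a contribution of 43 to 0 lets Ivo keep an extra 43 hours, but lowers the shared-notes effort by 43, which costs Ivo their own share of that drop: 3.4/4 × 43 = 36.55.
Net gain = 43 − 36.55 = 6.45. The private return per contributed unit (0.8500) is below 1, so free-riding is indeed the best response regardless of what the others do.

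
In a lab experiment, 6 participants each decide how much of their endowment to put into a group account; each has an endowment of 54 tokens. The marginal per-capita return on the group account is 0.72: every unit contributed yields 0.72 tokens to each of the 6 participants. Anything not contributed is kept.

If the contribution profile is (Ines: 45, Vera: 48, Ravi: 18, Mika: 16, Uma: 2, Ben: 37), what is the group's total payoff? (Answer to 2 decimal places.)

Total contributed: 45 + 48 + 18 + 16 + 2 + 37 = 166; total kept: 6 × 54 − 166 = 158.
The group account pays out 0.72 × 6 × 166 = 717.12 in aggregate.
Group total = 158 + 717.12 = 875.12.

875.12 tokens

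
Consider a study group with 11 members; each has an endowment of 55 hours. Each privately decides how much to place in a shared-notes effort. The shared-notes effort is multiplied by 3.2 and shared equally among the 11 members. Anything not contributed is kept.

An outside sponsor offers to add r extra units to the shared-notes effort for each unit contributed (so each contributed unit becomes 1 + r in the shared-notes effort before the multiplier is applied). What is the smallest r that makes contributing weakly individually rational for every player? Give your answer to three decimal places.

2.438

With matching at rate r, one contributed unit becomes (1 + r) in the shared-notes effort and returns 3.2 × (1 + r) / 11 to the contributor.
Setting this equal to 1: 1 + r = 11/3.2 = 3.4375.
So the minimum matching rate is r = 3.4375 − 1 = 2.438.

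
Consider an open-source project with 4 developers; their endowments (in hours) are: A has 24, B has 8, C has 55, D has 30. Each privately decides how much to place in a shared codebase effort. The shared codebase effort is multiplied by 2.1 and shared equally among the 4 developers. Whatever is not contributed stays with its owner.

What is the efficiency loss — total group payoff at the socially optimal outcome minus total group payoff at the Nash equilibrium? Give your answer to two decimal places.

128.70 hours

The private return per contributed unit is 2.1/4 = 0.5250 < 1 for every player regardless of endowment, so the Nash equilibrium is zero contribution and the group total is Σ E_j = 24 + 8 + 55 + 30 = 117.
Each contributed unit returns 2.100 to the group, so the social optimum is full contribution by everyone: group total = 2.100 × 117 = 245.70.
Efficiency loss = (2.100 − 1) × 117 = 128.70.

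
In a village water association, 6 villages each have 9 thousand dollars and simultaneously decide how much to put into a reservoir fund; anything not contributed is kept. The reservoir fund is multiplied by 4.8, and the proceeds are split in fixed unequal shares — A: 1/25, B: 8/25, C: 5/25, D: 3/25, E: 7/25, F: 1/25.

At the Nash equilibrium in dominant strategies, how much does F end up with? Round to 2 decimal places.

12.46 thousand dollars

Each unit j contributes comes back to j as 4.8 × (j's share), so j prefers to contribute only if that share exceeds 1/4.8 = 0.2083; otherwise keeping the unit dominates.
B and E are above the threshold, contributing 9 each; the remaining 4 contribute 0. Total contributed: 18.
F keeps 9 and receives 4.8 × 18 × 1/25 = 3.46 from the reservoir fund, for a payoff of 12.46.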